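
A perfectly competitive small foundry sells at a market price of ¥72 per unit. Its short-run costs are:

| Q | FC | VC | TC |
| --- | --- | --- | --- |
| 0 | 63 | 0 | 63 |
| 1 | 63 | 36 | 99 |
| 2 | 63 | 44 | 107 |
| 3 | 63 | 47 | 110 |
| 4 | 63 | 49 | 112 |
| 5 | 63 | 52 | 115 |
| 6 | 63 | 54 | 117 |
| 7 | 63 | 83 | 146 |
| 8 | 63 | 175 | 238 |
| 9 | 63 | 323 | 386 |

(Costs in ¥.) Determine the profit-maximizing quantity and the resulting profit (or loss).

Q = 7; profit = ¥358

Compute π = P·Q − TC at each output: Q=0: -63; Q=1: -27; Q=2: 37; Q=3: 106; Q=4: 176; Q=5: 245; Q=6: 315; Q=7: 358; Q=8: 338; Q=9: 262.
Profit is maximized at Q = 7. AVC there is 83/7 = ¥11.86 ≤ P, so producing beats shutting down (which would give -¥63).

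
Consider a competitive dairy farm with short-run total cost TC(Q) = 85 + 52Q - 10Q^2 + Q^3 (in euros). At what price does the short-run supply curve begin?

€27 per unit

Short-run supply begins at min AVC. From VC = 52Q - 10Q^2 + Q^3, AVC = 52 - 10Q + Q^2.
dAVC/dQ = -10 + 2Q = 0 gives Q = 5. min AVC = 52 - 10·5 + 5^2 = 27.
So the shutdown price is €27.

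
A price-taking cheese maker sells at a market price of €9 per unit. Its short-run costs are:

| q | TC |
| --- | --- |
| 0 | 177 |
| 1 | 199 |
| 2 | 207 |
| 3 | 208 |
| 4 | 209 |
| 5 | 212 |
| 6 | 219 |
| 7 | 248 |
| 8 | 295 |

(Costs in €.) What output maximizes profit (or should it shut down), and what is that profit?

q = 6; profit = -€165

Tabulate TR − TC: q=0: -177; q=1: -190; q=2: -189; q=3: -181; q=4: -173; q=5: -167; q=6: -165; q=7: -185; q=8: -223.
Profit is maximized at q = 6. AVC there is 42/6 = €7 ≤ P, so producing beats shutting down (which would give -€177).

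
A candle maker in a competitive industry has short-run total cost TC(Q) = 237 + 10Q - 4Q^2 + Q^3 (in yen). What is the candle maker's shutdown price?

¥6 per unit

The firm shuts down when price falls below the minimum of average variable cost. AVC = VC/Q = 10 - 4Q + Q^2.
At the minimum of AVC, MC = AVC. MC = 10 - 8Q + 3Q^2; setting MC = AVC gives 2Q^2 - 4Q = 0, so Q = 2. min AVC = 6.
The firm shuts down for any P below ¥6.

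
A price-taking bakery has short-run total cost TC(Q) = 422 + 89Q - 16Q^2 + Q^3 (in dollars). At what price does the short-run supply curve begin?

The shutdown price is the minimum of AVC. VC = 89Q - 16Q^2 + Q^3, so AVC = 89 - 16Q + Q^2.
At the minimum of AVC, MC = AVC. MC = 89 - 32Q + 3Q^2; setting MC = AVC gives 2Q^2 - 16Q = 0, so Q = 8. min AVC = 25.
For P < $25 the firm produces nothing.

$25 per unit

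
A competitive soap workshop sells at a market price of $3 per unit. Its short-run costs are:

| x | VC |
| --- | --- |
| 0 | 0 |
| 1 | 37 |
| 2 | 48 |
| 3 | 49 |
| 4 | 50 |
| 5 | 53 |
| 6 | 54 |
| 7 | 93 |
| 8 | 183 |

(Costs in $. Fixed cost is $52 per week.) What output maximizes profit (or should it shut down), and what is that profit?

x = 0 (shut down); profit = -$52

Tabulate TR − TC: x=0: -52; x=1: -86; x=2: -94; x=3: -92; x=4: -90; x=5: -90; x=6: -88; x=7: -124; x=8: -211.
Profit is highest at x = 0. Equivalently, the lowest AVC in the table is 54/6 ≈ $9 at x = 6, and P = $3 falls below it — price never covers variable cost, so the firm shuts down and loses only its fixed cost.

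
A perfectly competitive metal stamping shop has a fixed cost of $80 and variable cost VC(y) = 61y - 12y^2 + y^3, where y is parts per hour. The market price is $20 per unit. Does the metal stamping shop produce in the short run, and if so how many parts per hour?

Strip out fixed cost: VC = 61y - 12y^2 + y^3. Then AVC = 61 - 12y + y^2 and MC = 61 - 24y + 3y^2.
AVC is minimized where dAVC/dy = -12 + 2y = 0, at y = 6; min AVC = 61 - 12·6 + 6^2 = $25.
With P < min AVC ($20 < $25), every unit sold adds to the loss.
The firm minimizes its loss by shutting down and losing only its fixed cost of $80.

Shut down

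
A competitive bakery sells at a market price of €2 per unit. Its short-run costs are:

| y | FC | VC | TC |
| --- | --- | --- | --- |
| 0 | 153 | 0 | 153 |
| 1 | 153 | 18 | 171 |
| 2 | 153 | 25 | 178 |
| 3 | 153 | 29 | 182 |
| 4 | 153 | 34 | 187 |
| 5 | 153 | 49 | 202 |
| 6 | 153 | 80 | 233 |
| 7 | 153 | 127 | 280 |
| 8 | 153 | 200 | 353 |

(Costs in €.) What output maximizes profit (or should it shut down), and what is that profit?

Compute π = P·y − TC at each output: y=0: -153; y=1: -169; y=2: -174; y=3: -176; y=4: -179; y=5: -192; y=6: -221; y=7: -266; y=8: -337.
Profit is highest at y = 0. Equivalently, the lowest AVC in the table is 34/4 ≈ €8.50 at y = 4, and P = €2 falls below it — price never covers variable cost, so the firm shuts down and loses only its fixed cost.

y = 0 (shut down); profit = -€153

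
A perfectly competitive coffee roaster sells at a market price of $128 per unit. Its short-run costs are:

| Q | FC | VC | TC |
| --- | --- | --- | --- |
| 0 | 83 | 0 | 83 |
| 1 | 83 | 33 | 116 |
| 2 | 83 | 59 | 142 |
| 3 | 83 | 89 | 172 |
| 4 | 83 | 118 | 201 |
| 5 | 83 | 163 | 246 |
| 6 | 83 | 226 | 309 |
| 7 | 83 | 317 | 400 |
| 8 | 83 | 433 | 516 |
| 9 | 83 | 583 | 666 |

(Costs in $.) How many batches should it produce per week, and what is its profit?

Profit at each row (π = 128Q − TC): Q=0: -83; Q=1: 12; Q=2: 114; Q=3: 212; Q=4: 311; Q=5: 394; Q=6: 459; Q=7: 496; Q=8: 508; Q=9: 486.
Profit is maximized at Q = 8. AVC there is 433/8 = $54.12 ≤ P, so producing beats shutting down (which would give -$83).

Q = 8; profit = $508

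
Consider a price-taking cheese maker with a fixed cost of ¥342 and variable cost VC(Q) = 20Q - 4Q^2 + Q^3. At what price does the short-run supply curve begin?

Short-run supply begins at min AVC. From VC = 20Q - 4Q^2 + Q^3, AVC = 20 - 4Q + Q^2.
dAVC/dQ = -4 + 2Q = 0 gives Q = 2. min AVC = 20 - 4·2 + 2^2 = 16.
So the shutdown price is ¥16.

¥16 per unit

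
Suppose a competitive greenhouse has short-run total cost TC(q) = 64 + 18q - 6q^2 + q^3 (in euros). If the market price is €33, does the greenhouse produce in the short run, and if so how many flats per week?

Variable cost is VC = 18q - 6q^2 + q^3, so AVC = VC/q = 18 - 6q + q^2 and MC = dTC/dq = 18 - 12q + 3q^2.
AVC hits its minimum where MC = AVC, at q = 3, giving min AVC = 18 - 6·3 + 3^2 = €9.
Since P = €33 ≥ min AVC = €9, price covers variable cost and the firm should produce.
Solving P = MC: -15 - 12q + 3q^2 = 0 ⇒ q = -1 or 5. On the upward-sloping branch, q* = 5.
Check: AVC at q = 5 is €13 ≤ P, so revenue covers variable cost.
Profit = P·q − TC = 33·5 − 129 = €36.

Produce at q = 5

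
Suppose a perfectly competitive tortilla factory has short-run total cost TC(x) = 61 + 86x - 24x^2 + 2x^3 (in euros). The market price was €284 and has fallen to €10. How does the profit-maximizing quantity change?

Output falls from 11 to 0 (the firm shuts down)

AVC = 86 - 24x + 2x^2, minimized at x = 6 where min AVC = €14. MC = 86 - 48x + 6x^2.
At P = €284 ≥ min AVC, set P = MC on the rising branch: x = 11.
At P = €10 < min AVC = €14, price no longer covers variable cost at any output, so the firm shuts down: x = 0.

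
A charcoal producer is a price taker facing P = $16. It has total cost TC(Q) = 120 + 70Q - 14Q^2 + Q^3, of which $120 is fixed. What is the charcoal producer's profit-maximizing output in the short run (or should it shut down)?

Variable cost is VC = 70Q - 14Q^2 + Q^3, so AVC = VC/Q = 70 - 14Q + Q^2 and MC = dTC/dQ = 70 - 28Q + 3Q^2.
AVC is minimized where dAVC/dQ = -14 + 2Q = 0, at Q = 7; min AVC = 70 - 14·7 + 7^2 = $21.
Since P = $16 < min AVC = $21, price fails to cover variable cost at any output.
Shutting down limits the loss to fixed cost, $120.

Shut down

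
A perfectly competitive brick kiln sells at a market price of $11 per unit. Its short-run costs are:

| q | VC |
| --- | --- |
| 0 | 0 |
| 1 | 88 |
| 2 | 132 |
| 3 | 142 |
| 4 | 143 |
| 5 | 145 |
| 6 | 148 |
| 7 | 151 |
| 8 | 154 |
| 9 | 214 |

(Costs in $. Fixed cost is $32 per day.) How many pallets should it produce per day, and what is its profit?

q = 0 (shut down); profit = -$32

Tabulate TR − TC: q=0: -32; q=1: -109; q=2: -142; q=3: -141; q=4: -131; q=5: -122; q=6: -114; q=7: -106; q=8: -98; q=9: -147.
Profit is highest at q = 0. Equivalently, the lowest AVC in the table is 154/8 ≈ $19.25 at q = 8, and P = $11 falls below it — price never covers variable cost, so the firm shuts down and loses only its fixed cost.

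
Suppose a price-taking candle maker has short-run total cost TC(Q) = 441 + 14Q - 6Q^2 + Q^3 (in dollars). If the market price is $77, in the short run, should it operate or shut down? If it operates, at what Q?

From TC, MC = TC'(Q) = 14 - 12Q + 3Q^2 and AVC = VC/Q = 14 - 6Q + Q^2.
AVC hits its minimum where MC = AVC, at Q = 3, giving min AVC = 14 - 6·3 + 3^2 = $5.
P = $77 exceeds min AVC = $5, so the firm stays open.
P = MC gives -63 - 12Q + 3Q^2 = 0, with roots -3 and 7. Take the larger (rising MC): Q* = 7.
Check: AVC at Q = 7 is $21 ≤ P, so revenue covers variable cost.
Profit = P·Q − TC = 77·7 − 588 = -$49, a loss, but smaller than the $441 fixed cost the firm would lose by shutting down.

Produce at Q = 7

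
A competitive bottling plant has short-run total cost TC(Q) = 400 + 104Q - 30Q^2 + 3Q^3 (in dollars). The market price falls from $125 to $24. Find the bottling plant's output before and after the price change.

MC = 104 - 60Q + 9Q^2; the shutdown threshold is min AVC = $29 (at Q = 5).
At P = $125 ≥ min AVC, set P = MC on the rising branch: Q = 7.
At P = $24 < min AVC = $29, price no longer covers variable cost at any output, so the firm shuts down: Q = 0.

Output falls from 7 to 0 (the firm shuts down)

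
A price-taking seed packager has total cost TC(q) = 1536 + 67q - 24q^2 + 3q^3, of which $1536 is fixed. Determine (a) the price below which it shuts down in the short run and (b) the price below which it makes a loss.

Shutdown price = min AVC. AVC = 67 - 24q + 3q^2, with vertex at q = 4 and minimum $19.
ATC = 1536/q + 67 - 24q + 3q^2. Setting dATC/dq = −1536/q^2 − 24 + 6q = 0 gives q = 8 (since 6·8^3 − 24·8^2 = 1536).
min ATC = 1536/8 + 67 − 24·8 + 3·8^2 = $259. That is the break-even price.
Between these two prices the firm operates at a loss; above $259 it earns a profit.

Shutdown price = $19; break-even price = $259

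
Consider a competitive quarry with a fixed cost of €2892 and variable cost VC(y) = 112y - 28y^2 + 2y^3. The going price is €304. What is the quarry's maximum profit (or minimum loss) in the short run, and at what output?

Profit = -€12 at y = 12

AVC = 112 - 28y + 2y^2; min AVC = €14 at y = 7. Since P = €304 ≥ min AVC, the firm produces.
MC = 112 - 56y + 6y^2. Setting P = MC and taking the root on the rising branch gives y* = 12.
TR = 304·12 = 3648. TC = 2892 + 768 = 3660. Profit = 3648 − 3660 = -€12.
By producing, the firm covers all variable cost plus €2880 of fixed cost; shutting down would lose the full €2892.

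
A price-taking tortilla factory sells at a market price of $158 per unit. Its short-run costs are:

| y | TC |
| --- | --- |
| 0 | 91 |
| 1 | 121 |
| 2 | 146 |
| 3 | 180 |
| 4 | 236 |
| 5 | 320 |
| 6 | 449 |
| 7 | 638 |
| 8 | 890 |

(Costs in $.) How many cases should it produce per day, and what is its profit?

y = 6; profit = $499

Tabulate TR − TC: y=0: -91; y=1: 37; y=2: 170; y=3: 294; y=4: 396; y=5: 470; y=6: 499; y=7: 468; y=8: 374.
Profit is maximized at y = 6. AVC there is 358/6 = $59.67 ≤ P, so producing beats shutting down (which would give -$91).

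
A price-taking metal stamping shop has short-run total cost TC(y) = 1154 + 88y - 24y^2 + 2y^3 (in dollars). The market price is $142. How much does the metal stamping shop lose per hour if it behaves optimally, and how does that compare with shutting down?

Profit = -$182 at y = 9

AVC = 88 - 24y + 2y^2; min AVC = $16 at y = 6. Since P = $142 ≥ min AVC, the firm produces.
With MC = 88 - 48y + 6y^2, P = MC on the upward-sloping part at y* = 9.
TR = 142·9 = 1278. TC = 1154 + 306 = 1460. Profit = 1278 − 1460 = -$182.
By producing, the firm covers all variable cost plus $972 of fixed cost; shutting down would lose the full $1154.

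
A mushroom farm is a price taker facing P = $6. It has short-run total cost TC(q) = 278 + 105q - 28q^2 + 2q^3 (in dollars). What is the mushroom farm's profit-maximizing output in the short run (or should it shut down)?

Shut down

Variable cost is VC = 105q - 28q^2 + 2q^3, so AVC = VC/q = 105 - 28q + 2q^2 and MC = dTC/dq = 105 - 56q + 6q^2.
AVC hits its minimum where MC = AVC, at q = 7, giving min AVC = 105 - 28·7 + 2·7^2 = $7.
P = $6 lies below min AVC = $7; no output level covers variable cost.
The firm minimizes its loss by shutting down and losing only its fixed cost of $278.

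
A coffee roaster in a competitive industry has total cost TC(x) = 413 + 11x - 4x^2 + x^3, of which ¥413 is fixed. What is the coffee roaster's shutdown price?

¥7 per unit

Short-run supply begins at min AVC. From VC = 11x - 4x^2 + x^3, AVC = 11 - 4x + x^2.
At the minimum of AVC, MC = AVC. MC = 11 - 8x + 3x^2; setting MC = AVC gives 2x^2 - 4x = 0, so x = 2. min AVC = 7.
So the shutdown price is ¥7.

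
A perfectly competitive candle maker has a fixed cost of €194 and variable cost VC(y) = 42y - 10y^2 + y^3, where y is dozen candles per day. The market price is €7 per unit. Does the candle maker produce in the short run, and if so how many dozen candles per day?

Variable cost is VC = 42y - 10y^2 + y^3, so AVC = VC/y = 42 - 10y + y^2 and MC = dTC/dy = 42 - 20y + 3y^2.
AVC is minimized where dAVC/dy = -10 + 2y = 0, at y = 5; min AVC = 42 - 10·5 + 5^2 = €17.
P = €7 lies below min AVC = €17; no output level covers variable cost.
Best response: produce nothing and absorb the €194 fixed cost.

Shut down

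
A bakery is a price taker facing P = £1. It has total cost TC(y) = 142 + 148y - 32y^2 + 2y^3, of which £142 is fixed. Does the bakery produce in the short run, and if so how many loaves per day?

Shut down

Variable cost is VC = 148y - 32y^2 + 2y^3, so AVC = VC/y = 148 - 32y + 2y^2 and MC = dTC/dy = 148 - 64y + 6y^2.
The AVC parabola has its vertex at y = 32/4 = 8, where AVC = 148 - 32·8 + 2·8^2 = £20.
Since P = £1 < min AVC = £20, price fails to cover variable cost at any output.
The firm minimizes its loss by shutting down and losing only its fixed cost of £142.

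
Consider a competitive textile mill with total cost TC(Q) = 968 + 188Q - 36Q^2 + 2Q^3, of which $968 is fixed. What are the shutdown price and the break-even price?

Shutdown price = $26; break-even price = $122

AVC = 188 - 36Q + 2Q^2; minimized at Q = 9, giving min AVC = $26. That is the shutdown price.
ATC = 968/Q + 188 - 36Q + 2Q^2. Setting dATC/dQ = −968/Q^2 − 36 + 4Q = 0 gives Q = 11 (since 4·11^3 − 36·11^2 = 968).
min ATC = 968/11 + 188 − 36·11 + 2·11^2 = $122. That is the break-even price.
For $26 ≤ P < $122 the firm produces at a loss; below $26 it shuts down.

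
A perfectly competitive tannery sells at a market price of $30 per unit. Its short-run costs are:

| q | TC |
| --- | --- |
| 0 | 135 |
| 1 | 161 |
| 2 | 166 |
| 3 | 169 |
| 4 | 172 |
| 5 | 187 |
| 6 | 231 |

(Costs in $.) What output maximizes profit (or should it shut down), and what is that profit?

q = 5; profit = -$37

Tabulate TR − TC: q=0: -135; q=1: -131; q=2: -106; q=3: -79; q=4: -52; q=5: -37; q=6: -51.
Profit is maximized at q = 5. AVC there is 52/5 = $10.40 ≤ P, so producing beats shutting down (which would give -$135).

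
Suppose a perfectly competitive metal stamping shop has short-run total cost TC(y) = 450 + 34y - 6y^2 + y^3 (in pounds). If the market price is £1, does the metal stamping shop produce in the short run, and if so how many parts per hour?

Shut down

From TC, MC = TC'(y) = 34 - 12y + 3y^2 and AVC = VC/y = 34 - 6y + y^2.
The AVC parabola has its vertex at y = 6/2 = 3, where AVC = 34 - 6·3 + 3^2 = £25.
Since P = £1 < min AVC = £25, price fails to cover variable cost at any output.
Shutting down limits the loss to fixed cost, £450.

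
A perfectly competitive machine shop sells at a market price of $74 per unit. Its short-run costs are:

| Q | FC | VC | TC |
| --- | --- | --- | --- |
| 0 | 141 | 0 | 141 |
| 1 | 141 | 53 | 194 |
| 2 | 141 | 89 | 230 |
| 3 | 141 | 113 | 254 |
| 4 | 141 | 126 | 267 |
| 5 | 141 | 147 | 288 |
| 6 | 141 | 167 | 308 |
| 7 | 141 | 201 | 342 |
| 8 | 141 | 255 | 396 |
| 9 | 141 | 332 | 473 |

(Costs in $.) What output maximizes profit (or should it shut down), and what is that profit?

Tabulate TR − TC: Q=0: -141; Q=1: -120; Q=2: -82; Q=3: -32; Q=4: 29; Q=5: 82; Q=6: 136; Q=7: 176; Q=8: 196; Q=9: 193.
Profit is maximized at Q = 8. AVC there is 255/8 = $31.88 ≤ P, so producing beats shutting down (which would give -$141).

Q = 8; profit = $196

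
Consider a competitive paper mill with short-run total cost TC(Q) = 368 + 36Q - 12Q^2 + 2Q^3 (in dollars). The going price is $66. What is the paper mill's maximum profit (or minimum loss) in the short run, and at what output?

AVC = 36 - 12Q + 2Q^2; min AVC = $18 at Q = 3. Since P = $66 ≥ min AVC, the firm produces.
With MC = 36 - 24Q + 6Q^2, P = MC on the upward-sloping part at Q* = 5.
TR = 66·5 = 330. TC = 368 + 130 = 498. Profit = 330 − 498 = -$168.
That loss of $168 beats the $368 the firm would lose by shutting down; producing recovers $200 of fixed cost.

Profit = -$168 at Q = 5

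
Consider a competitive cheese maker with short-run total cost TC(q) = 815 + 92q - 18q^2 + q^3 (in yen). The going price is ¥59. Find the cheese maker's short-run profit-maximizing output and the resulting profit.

AVC = 92 - 18q + q^2 has its minimum ¥11 at q = 9; price ¥59 clears that bar, so the firm operates.
With MC = 92 - 36q + 3q^2, P = MC on the upward-sloping part at q* = 11.
TR = 59·11 = 649. TC = 815 + 165 = 980. Profit = 649 − 980 = -¥331.
That loss of ¥331 beats the ¥815 the firm would lose by shutting down; producing recovers ¥484 of fixed cost.

Profit = -¥331 at q = 11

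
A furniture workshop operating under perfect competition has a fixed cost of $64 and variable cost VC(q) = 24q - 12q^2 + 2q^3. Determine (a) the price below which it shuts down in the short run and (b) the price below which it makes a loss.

AVC = 24 - 12q + 2q^2; minimized at q = 3, giving min AVC = $6. That is the shutdown price.
ATC = 64/q + 24 - 12q + 2q^2. Setting dATC/dq = −64/q^2 − 12 + 4q = 0 gives q = 4 (since 4·4^3 − 12·4^2 = 64).
min ATC = 64/4 + 24 − 12·4 + 2·4^2 = $24. That is the break-even price.
Between these two prices the firm operates at a loss; above $24 it earns a profit.

Shutdown price = $6; break-even price = $24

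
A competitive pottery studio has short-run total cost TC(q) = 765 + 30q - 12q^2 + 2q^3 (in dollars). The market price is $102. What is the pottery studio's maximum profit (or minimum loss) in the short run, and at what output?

Profit = -$333 at q = 6

AVC = 30 - 12q + 2q^2 has its minimum $12 at q = 3; price $102 clears that bar, so the firm operates.
With MC = 30 - 24q + 6q^2, P = MC on the upward-sloping part at q* = 6.
TR = 102·6 = 612. TC = 765 + 180 = 945. Profit = 612 − 945 = -$333.
By producing, the firm covers all variable cost plus $432 of fixed cost; shutting down would lose the full $765.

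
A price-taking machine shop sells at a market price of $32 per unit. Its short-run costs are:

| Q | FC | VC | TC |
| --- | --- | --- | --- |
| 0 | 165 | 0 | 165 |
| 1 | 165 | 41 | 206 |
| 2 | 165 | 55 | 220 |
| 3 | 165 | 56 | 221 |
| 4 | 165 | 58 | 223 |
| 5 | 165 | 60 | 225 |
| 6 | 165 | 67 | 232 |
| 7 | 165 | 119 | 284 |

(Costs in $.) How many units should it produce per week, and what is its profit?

Tabulate TR − TC: Q=0: -165; Q=1: -174; Q=2: -156; Q=3: -125; Q=4: -95; Q=5: -65; Q=6: -40; Q=7: -60.
Profit is maximized at Q = 6. AVC there is 67/6 = $11.17 ≤ P, so producing beats shutting down (which would give -$165).

Q = 6; profit = -$40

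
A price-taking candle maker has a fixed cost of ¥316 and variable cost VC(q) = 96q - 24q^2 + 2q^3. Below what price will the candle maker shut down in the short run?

The shutdown price is the minimum of AVC. VC = 96q - 24q^2 + 2q^3, so AVC = 96 - 24q + 2q^2.
dAVC/dq = -24 + 4q = 0 gives q = 6. min AVC = 96 - 24·6 + 2·6^2 = 24.
The firm shuts down for any P below ¥24.

¥24 per unit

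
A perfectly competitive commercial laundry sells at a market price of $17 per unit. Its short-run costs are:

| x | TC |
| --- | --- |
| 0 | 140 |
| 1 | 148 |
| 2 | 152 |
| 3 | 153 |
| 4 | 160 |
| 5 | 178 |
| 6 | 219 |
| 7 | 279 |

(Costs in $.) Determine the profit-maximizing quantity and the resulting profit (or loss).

x = 4; profit = -$92

Tabulate TR − TC: x=0: -140; x=1: -131; x=2: -118; x=3: -102; x=4: -92; x=5: -93; x=6: -117; x=7: -160.
Profit is maximized at x = 4. AVC there is 20/4 = $5 ≤ P, so producing beats shutting down (which would give -$140).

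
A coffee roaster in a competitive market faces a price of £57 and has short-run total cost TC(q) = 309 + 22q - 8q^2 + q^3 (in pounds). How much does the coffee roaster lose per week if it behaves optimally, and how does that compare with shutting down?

Profit = -£15 at q = 7

AVC = 22 - 8q + q^2; min AVC = £6 at q = 4. Since P = £57 ≥ min AVC, the firm produces.
MC = 22 - 16q + 3q^2. Setting P = MC and taking the root on the rising branch gives q* = 7.
TR = 57·7 = 399. TC = 309 + 105 = 414. Profit = 399 − 414 = -£15.
By producing, the firm covers all variable cost plus £294 of fixed cost; shutting down would lose the full £309.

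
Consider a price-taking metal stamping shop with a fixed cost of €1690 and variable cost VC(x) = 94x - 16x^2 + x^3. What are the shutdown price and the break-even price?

Shutdown price = €30; break-even price = €185

Shutdown price = min AVC. AVC = 94 - 16x + x^2, with vertex at x = 8 and minimum €30.
ATC = 1690/x + 94 - 16x + x^2. Setting dATC/dx = −1690/x^2 − 16 + 2x = 0 gives x = 13 (since 2·13^3 − 16·13^2 = 1690).
min ATC = 1690/13 + 94 − 16·13 + 13^2 = €185. That is the break-even price.
Between these two prices the firm operates at a loss; above €185 it earns a profit.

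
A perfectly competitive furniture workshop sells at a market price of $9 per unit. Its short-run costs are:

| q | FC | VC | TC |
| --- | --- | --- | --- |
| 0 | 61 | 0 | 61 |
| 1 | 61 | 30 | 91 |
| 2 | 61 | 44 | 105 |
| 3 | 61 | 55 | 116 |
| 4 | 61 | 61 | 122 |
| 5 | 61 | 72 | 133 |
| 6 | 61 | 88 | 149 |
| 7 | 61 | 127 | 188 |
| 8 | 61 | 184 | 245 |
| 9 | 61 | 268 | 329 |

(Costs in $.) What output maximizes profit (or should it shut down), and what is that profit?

Profit at each row (π = 9q − TC): q=0: -61; q=1: -82; q=2: -87; q=3: -89; q=4: -86; q=5: -88; q=6: -95; q=7: -125; q=8: -173; q=9: -248.
Profit is highest at q = 0. Equivalently, the lowest AVC in the table is 72/5 ≈ $14.40 at q = 5, and P = $9 falls below it — price never covers variable cost, so the firm shuts down and loses only its fixed cost.

q = 0 (shut down); profit = -$61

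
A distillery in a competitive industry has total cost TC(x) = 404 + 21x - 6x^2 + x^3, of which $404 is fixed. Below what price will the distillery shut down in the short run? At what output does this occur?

$12 per unit, at x = 3

The shutdown price is the minimum of AVC. VC = 21x - 6x^2 + x^3, so AVC = 21 - 6x + x^2.
At the minimum of AVC, MC = AVC. MC = 21 - 12x + 3x^2; setting MC = AVC gives 2x^2 - 6x = 0, so x = 3. min AVC = 12.
For P < $12 the firm produces nothing.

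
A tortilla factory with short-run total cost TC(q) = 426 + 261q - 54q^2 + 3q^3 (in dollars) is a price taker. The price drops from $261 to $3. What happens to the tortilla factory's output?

Output falls from 12 to 0 (the firm shuts down)

AVC = 261 - 54q + 3q^2, minimized at q = 9 where min AVC = $18. MC = 261 - 108q + 9q^2.
With P = $261 above the shutdown price, P = MC gives q = 12.
At P = $3 < min AVC = $18, price no longer covers variable cost at any output, so the firm shuts down: q = 0.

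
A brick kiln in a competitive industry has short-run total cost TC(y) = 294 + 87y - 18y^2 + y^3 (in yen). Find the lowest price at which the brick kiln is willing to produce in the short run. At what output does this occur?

¥6 per unit, at y = 9

Short-run supply begins at min AVC. From VC = 87y - 18y^2 + y^3, AVC = 87 - 18y + y^2.
dAVC/dy = -18 + 2y = 0 gives y = 9. min AVC = 87 - 18·9 + 9^2 = 6.
The firm shuts down for any P below ¥6.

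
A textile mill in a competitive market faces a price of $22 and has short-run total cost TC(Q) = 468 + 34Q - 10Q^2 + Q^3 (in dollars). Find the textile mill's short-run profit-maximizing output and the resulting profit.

AVC = 34 - 10Q + Q^2 has its minimum $9 at Q = 5; price $22 clears that bar, so the firm operates.
With MC = 34 - 20Q + 3Q^2, P = MC on the upward-sloping part at Q* = 6.
TR = 22·6 = 132. TC = 468 + 60 = 528. Profit = 132 − 528 = -$396.
That loss of $396 beats the $468 the firm would lose by shutting down; producing recovers $72 of fixed cost.

Profit = -$396 at Q = 6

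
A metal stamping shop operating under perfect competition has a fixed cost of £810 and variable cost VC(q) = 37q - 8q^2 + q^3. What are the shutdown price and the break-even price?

AVC = 37 - 8q + q^2; minimized at q = 4, giving min AVC = £21. That is the shutdown price.
ATC = 810/q + 37 - 8q + q^2. Setting dATC/dq = −810/q^2 − 8 + 2q = 0 gives q = 9 (since 2·9^3 − 8·9^2 = 810).
min ATC = 810/9 + 37 − 8·9 + 9^2 = £136. That is the break-even price.
Between these two prices the firm operates at a loss; above £136 it earns a profit.

Shutdown price = £21; break-even price = £136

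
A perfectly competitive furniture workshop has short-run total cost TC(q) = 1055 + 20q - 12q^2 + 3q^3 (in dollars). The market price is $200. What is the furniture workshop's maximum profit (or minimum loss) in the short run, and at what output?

AVC = 20 - 12q + 3q^2; min AVC = $8 at q = 2. Since P = $200 ≥ min AVC, the firm produces.
MC = 20 - 24q + 9q^2. Setting P = MC and taking the root on the rising branch gives q* = 6.
TR = 200·6 = 1200. TC = 1055 + 336 = 1391. Profit = 1200 − 1391 = -$191.
By producing, the firm covers all variable cost plus $864 of fixed cost; shutting down would lose the full $1055.

Profit = -$191 at q = 6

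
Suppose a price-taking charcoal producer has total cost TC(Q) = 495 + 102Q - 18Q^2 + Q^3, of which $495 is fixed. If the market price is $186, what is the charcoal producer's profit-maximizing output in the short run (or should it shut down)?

From TC, MC = TC'(Q) = 102 - 36Q + 3Q^2 and AVC = VC/Q = 102 - 18Q + Q^2.
AVC is minimized where dAVC/dQ = -18 + 2Q = 0, at Q = 9; min AVC = 102 - 18·9 + 9^2 = $21.
Since P = $186 ≥ min AVC = $21, price covers variable cost and the firm should produce.
Set P = MC: 186 = 102 - 36Q + 3Q^2 → -84 - 36Q + 3Q^2 = 0. The roots are Q = -2 and Q = 14; the profit-maximizing output is on the rising part of MC, so Q* = 14.
Check: AVC at Q = 14 is $46 ≤ P, so revenue covers variable cost.
Profit = P·Q − TC = 186·14 − 1139 = $1465.

Produce at Q = 14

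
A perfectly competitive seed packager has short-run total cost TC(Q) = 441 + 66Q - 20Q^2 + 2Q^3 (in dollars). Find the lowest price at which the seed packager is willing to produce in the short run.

Short-run supply begins at min AVC. From VC = 66Q - 20Q^2 + 2Q^3, AVC = 66 - 20Q + 2Q^2.
At the minimum of AVC, MC = AVC. MC = 66 - 40Q + 6Q^2; setting MC = AVC gives 4Q^2 - 20Q = 0, so Q = 5. min AVC = 16.
For P < $16 the firm produces nothing.

$16 per unit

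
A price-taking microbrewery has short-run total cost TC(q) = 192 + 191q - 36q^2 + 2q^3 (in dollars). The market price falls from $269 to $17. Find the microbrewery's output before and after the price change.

AVC = 191 - 36q + 2q^2, minimized at q = 9 where min AVC = $29. MC = 191 - 72q + 6q^2.
At P = $269 ≥ min AVC, set P = MC on the rising branch: q = 13.
At P = $17 < min AVC = $29, price no longer covers variable cost at any output, so the firm shuts down: q = 0.

Output falls from 13 to 0 (the firm shuts down)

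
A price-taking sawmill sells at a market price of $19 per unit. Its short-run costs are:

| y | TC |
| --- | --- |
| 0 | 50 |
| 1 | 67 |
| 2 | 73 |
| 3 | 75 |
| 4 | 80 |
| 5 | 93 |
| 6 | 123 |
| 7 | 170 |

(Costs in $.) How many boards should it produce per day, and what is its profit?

Tabulate TR − TC: y=0: -50; y=1: -48; y=2: -35; y=3: -18; y=4: -4; y=5: 2; y=6: -9; y=7: -37.
Profit is maximized at y = 5. AVC there is 43/5 = $8.60 ≤ P, so producing beats shutting down (which would give -$50).

y = 5; profit = $2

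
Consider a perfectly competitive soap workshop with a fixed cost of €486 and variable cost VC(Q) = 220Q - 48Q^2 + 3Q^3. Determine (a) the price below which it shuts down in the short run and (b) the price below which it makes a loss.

Shutdown price = €28; break-even price = €85

Shutdown price = min AVC. AVC = 220 - 48Q + 3Q^2, with vertex at Q = 8 and minimum €28.
ATC = 486/Q + 220 - 48Q + 3Q^2. Setting dATC/dQ = −486/Q^2 − 48 + 6Q = 0 gives Q = 9 (since 6·9^3 − 48·9^2 = 486).
min ATC = 486/9 + 220 − 48·9 + 3·9^2 = €85. That is the break-even price.
For €28 ≤ P < €85 the firm produces at a loss; below €28 it shuts down.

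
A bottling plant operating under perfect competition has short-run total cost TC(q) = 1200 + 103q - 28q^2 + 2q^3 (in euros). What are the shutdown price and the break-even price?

Shutdown price = €5; break-even price = €143

Shutdown price = min AVC. AVC = 103 - 28q + 2q^2, with vertex at q = 7 and minimum €5.
ATC = 1200/q + 103 - 28q + 2q^2. Setting dATC/dq = −1200/q^2 − 28 + 4q = 0 gives q = 10 (since 4·10^3 − 28·10^2 = 1200).
min ATC = 1200/10 + 103 − 28·10 + 2·10^2 = €143. That is the break-even price.
Between these two prices the firm operates at a loss; above €143 it earns a profit.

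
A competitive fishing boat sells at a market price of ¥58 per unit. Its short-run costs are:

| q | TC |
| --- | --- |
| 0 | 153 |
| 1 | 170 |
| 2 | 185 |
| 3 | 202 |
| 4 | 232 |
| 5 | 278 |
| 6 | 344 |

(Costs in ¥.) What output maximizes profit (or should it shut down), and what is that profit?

Profit at each row (π = 58q − TC): q=0: -153; q=1: -112; q=2: -69; q=3: -28; q=4: 0; q=5: 12; q=6: 4.
Profit is maximized at q = 5. AVC there is 125/5 = ¥25 ≤ P, so producing beats shutting down (which would give -¥153).

q = 5; profit = ¥12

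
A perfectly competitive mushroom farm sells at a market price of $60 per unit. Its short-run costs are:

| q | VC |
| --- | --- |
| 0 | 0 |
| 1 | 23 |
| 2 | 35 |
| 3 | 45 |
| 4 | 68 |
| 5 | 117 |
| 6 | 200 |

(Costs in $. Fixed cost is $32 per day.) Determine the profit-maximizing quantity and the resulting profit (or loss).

Profit at each row (π = 60q − TC): q=0: -32; q=1: 5; q=2: 53; q=3: 103; q=4: 140; q=5: 151; q=6: 128.
Profit is maximized at q = 5. AVC there is 117/5 = $23.40 ≤ P, so producing beats shutting down (which would give -$32).

q = 5; profit = $151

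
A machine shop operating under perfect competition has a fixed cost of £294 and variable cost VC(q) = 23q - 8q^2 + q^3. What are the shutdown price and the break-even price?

AVC = 23 - 8q + q^2; minimized at q = 4, giving min AVC = £7. That is the shutdown price.
ATC = 294/q + 23 - 8q + q^2. Setting dATC/dq = −294/q^2 − 8 + 2q = 0 gives q = 7 (since 2·7^3 − 8·7^2 = 294).
min ATC = 294/7 + 23 − 8·7 + 7^2 = £58. That is the break-even price.
Between these two prices the firm operates at a loss; above £58 it earns a profit.

Shutdown price = £7; break-even price = £58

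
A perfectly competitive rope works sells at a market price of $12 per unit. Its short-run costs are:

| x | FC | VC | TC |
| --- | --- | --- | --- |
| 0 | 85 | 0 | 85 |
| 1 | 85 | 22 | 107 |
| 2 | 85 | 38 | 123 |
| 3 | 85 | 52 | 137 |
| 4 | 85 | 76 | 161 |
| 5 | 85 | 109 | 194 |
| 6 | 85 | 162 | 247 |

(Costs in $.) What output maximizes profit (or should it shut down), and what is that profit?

Compute π = P·x − TC at each output: x=0: -85; x=1: -95; x=2: -99; x=3: -101; x=4: -113; x=5: -134; x=6: -175.
Profit is highest at x = 0. Equivalently, the lowest AVC in the table is 52/3 ≈ $17.33 at x = 3, and P = $12 falls below it — price never covers variable cost, so the firm shuts down and loses only its fixed cost.

x = 0 (shut down); profit = -$85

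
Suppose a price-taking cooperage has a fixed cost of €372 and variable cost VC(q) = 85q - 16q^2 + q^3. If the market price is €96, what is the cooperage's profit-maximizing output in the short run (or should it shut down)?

Produce at q = 11

Strip out fixed cost: VC = 85q - 16q^2 + q^3. Then AVC = 85 - 16q + q^2 and MC = 85 - 32q + 3q^2.
AVC is minimized where dAVC/dq = -16 + 2q = 0, at q = 8; min AVC = 85 - 16·8 + 8^2 = €21.
Since P = €96 ≥ min AVC = €21, price covers variable cost and the firm should produce.
P = MC gives -11 - 32q + 3q^2 = 0, with roots -1/3 and 11. Take the larger (rising MC): q* = 11.
Check: AVC at q = 11 is €30 ≤ P, so revenue covers variable cost.
Profit = P·q − TC = 96·11 − 702 = €354.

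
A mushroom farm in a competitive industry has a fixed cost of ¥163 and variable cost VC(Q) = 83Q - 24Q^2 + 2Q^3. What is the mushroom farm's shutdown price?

The firm shuts down when price falls below the minimum of average variable cost. AVC = VC/Q = 83 - 24Q + 2Q^2.
At the minimum of AVC, MC = AVC. MC = 83 - 48Q + 6Q^2; setting MC = AVC gives 4Q^2 - 24Q = 0, so Q = 6. min AVC = 11.
For P < ¥11 the firm produces nothing.

¥11 per unit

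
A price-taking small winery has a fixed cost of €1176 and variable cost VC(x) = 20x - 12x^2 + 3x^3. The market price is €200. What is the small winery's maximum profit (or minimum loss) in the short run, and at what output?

AVC = 20 - 12x + 3x^2; min AVC = €8 at x = 2. Since P = €200 ≥ min AVC, the firm produces.
With MC = 20 - 24x + 9x^2, P = MC on the upward-sloping part at x* = 6.
TR = 200·6 = 1200. TC = 1176 + 336 = 1512. Profit = 1200 − 1512 = -€312.
Shutting down would mean losing the fixed cost of €1176, so operating at a loss of €312 is better by €864.

Profit = -€312 at x = 6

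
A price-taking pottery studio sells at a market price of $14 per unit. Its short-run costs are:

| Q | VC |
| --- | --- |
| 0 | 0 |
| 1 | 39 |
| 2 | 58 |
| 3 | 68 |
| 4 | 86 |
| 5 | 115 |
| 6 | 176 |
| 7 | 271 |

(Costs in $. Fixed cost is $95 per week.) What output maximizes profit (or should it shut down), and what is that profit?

Q = 0 (shut down); profit = -$95

Profit at each row (π = 14Q − TC): Q=0: -95; Q=1: -120; Q=2: -125; Q=3: -121; Q=4: -125; Q=5: -140; Q=6: -187; Q=7: -268.
Profit is highest at Q = 0. Equivalently, the lowest AVC in the table is 86/4 ≈ $21.50 at Q = 4, and P = $14 falls below it — price never covers variable cost, so the firm shuts down and loses only its fixed cost.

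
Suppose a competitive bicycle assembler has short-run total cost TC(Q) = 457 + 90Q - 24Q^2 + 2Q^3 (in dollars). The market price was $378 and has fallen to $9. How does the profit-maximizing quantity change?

AVC = 90 - 24Q + 2Q^2, minimized at Q = 6 where min AVC = $18. MC = 90 - 48Q + 6Q^2.
At P = $378 ≥ min AVC, set P = MC on the rising branch: Q = 12.
At P = $9 < min AVC = $18, price no longer covers variable cost at any output, so the firm shuts down: Q = 0.

Output falls from 12 to 0 (the firm shuts down)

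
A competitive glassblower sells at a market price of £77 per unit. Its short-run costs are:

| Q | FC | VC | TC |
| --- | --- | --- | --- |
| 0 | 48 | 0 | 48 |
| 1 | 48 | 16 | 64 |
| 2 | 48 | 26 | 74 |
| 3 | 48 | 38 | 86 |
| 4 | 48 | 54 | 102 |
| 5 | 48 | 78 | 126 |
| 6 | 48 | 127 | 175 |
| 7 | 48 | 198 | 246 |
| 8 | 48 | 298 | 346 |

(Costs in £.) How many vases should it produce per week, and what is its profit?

Q = 7; profit = £293

Compute π = P·Q − TC at each output: Q=0: -48; Q=1: 13; Q=2: 80; Q=3: 145; Q=4: 206; Q=5: 259; Q=6: 287; Q=7: 293; Q=8: 270.
Profit is maximized at Q = 7. AVC there is 198/7 = £28.29 ≤ P, so producing beats shutting down (which would give -£48).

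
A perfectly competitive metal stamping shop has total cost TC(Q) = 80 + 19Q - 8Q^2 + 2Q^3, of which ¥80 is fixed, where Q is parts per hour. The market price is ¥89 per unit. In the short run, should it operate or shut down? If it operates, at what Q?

Produce at Q = 5

Variable cost is VC = 19Q - 8Q^2 + 2Q^3, so AVC = VC/Q = 19 - 8Q + 2Q^2 and MC = dTC/dQ = 19 - 16Q + 6Q^2.
AVC hits its minimum where MC = AVC, at Q = 2, giving min AVC = 19 - 8·2 + 2·2^2 = ¥11.
P = ¥89 exceeds min AVC = ¥11, so the firm stays open.
P = MC gives -70 - 16Q + 6Q^2 = 0, with roots -7/3 and 5. Take the larger (rising MC): Q* = 5.
Check: AVC at Q = 5 is ¥29 ≤ P, so revenue covers variable cost.
Profit = P·Q − TC = 89·5 − 225 = ¥220.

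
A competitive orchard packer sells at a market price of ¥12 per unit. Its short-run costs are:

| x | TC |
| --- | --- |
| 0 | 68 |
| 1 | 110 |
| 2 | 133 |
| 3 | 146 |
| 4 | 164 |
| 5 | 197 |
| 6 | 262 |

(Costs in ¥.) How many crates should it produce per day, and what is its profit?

x = 0 (shut down); profit = -¥68

Tabulate TR − TC: x=0: -68; x=1: -98; x=2: -109; x=3: -110; x=4: -116; x=5: -137; x=6: -190.
Profit is highest at x = 0. Equivalently, the lowest AVC in the table is 96/4 ≈ ¥24 at x = 4, and P = ¥12 falls below it — price never covers variable cost, so the firm shuts down and loses only its fixed cost.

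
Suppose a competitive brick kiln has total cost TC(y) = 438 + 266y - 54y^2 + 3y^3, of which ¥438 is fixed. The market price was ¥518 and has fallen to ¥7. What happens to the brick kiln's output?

MC = 266 - 108y + 9y^2; the shutdown threshold is min AVC = ¥23 (at y = 9).
With P = ¥518 above the shutdown price, P = MC gives y = 14.
At P = ¥7 < min AVC = ¥23, price no longer covers variable cost at any output, so the firm shuts down: y = 0.

Output falls from 14 to 0 (the firm shuts down)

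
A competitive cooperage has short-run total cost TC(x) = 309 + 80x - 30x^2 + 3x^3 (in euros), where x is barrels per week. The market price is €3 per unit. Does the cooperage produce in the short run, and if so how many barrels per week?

Shut down

From TC, MC = TC'(x) = 80 - 60x + 9x^2 and AVC = VC/x = 80 - 30x + 3x^2.
AVC hits its minimum where MC = AVC, at x = 5, giving min AVC = 80 - 30·5 + 3·5^2 = €5.
With P < min AVC (€3 < €5), every unit sold adds to the loss.
Shutting down limits the loss to fixed cost, €309.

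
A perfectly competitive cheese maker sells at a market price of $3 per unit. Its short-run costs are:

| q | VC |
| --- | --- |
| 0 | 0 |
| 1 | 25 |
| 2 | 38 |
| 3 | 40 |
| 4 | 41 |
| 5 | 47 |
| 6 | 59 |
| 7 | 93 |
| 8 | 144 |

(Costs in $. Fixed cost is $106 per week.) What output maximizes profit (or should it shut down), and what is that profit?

Profit at each row (π = 3q − TC): q=0: -106; q=1: -128; q=2: -138; q=3: -137; q=4: -135; q=5: -138; q=6: -147; q=7: -178; q=8: -226.
Profit is highest at q = 0. Equivalently, the lowest AVC in the table is 47/5 ≈ $9.40 at q = 5, and P = $3 falls below it — price never covers variable cost, so the firm shuts down and loses only its fixed cost.

q = 0 (shut down); profit = -$106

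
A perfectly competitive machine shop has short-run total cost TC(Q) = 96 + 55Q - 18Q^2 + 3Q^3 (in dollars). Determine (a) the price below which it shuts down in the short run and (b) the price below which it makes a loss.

Shutdown price = $28; break-even price = $55

AVC = 55 - 18Q + 3Q^2; minimized at Q = 3, giving min AVC = $28. That is the shutdown price.
ATC = 96/Q + 55 - 18Q + 3Q^2. Setting dATC/dQ = −96/Q^2 − 18 + 6Q = 0 gives Q = 4 (since 6·4^3 − 18·4^2 = 96).
min ATC = 96/4 + 55 − 18·4 + 3·4^2 = $55. That is the break-even price.
Between these two prices the firm operates at a loss; above $55 it earns a profit.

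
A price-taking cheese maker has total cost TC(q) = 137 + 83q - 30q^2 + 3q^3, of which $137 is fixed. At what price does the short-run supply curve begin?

The firm shuts down when price falls below the minimum of average variable cost. AVC = VC/q = 83 - 30q + 3q^2.
dAVC/dq = -30 + 6q = 0 gives q = 5. min AVC = 83 - 30·5 + 3·5^2 = 8.
For P < $8 the firm produces nothing.

$8 per unit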